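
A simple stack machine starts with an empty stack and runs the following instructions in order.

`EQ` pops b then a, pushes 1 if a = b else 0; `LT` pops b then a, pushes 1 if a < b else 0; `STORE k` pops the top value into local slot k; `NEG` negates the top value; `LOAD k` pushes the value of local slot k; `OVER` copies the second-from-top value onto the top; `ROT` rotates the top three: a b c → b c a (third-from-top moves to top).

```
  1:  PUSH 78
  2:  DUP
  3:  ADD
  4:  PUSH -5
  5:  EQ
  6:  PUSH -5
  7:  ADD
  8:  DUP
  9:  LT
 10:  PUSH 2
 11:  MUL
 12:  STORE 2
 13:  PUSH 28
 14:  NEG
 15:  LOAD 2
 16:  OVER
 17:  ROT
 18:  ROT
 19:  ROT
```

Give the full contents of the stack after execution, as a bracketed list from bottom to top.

PUSH 78 -> [78]
DUP     -> [78, 78]
ADD     -> [156]
PUSH -5 -> [156, -5]
EQ      -> [0]
PUSH -5 -> [0, -5]
ADD     -> [-5]
DUP     -> [-5, -5]
LT      -> [0]
PUSH 2  -> [0, 2]
MUL     -> [0]
STORE 2 -> []
PUSH 28 -> [28]
NEG     -> [-28]
LOAD 2  -> [-28, 0]
OVER    -> [-28, 0, -28]
ROT     -> [0, -28, -28]
ROT     -> [-28, -28, 0]
ROT     -> [-28, 0, -28]

[-28, 0, -28]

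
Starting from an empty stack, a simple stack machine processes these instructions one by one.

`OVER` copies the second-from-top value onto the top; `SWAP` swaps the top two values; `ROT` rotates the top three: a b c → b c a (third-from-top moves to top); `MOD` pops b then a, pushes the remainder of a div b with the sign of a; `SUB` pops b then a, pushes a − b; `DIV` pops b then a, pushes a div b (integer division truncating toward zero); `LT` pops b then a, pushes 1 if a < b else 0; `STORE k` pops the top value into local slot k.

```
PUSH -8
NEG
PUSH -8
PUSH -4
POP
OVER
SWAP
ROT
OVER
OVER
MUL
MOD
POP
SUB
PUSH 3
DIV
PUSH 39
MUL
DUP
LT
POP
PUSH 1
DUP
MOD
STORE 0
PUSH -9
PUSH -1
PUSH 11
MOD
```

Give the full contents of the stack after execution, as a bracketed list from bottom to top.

[-9, -1]

PUSH -8 : [-8]
NEG     : [8]
PUSH -8 : [8, -8]
PUSH -4 : [8, -8, -4]
POP     : [8, -8]
OVER    : [8, -8, 8]
SWAP    : [8, 8, -8]
ROT     : [8, -8, 8]
OVER    : [8, -8, 8, -8]
OVER    : [8, -8, 8, -8, 8]
MUL     : [8, -8, 8, -64]
MOD     : [8, -8, 8]
POP     : [8, -8]
SUB     : [16]
PUSH 3  : [16, 3]
DIV     : [5]
PUSH 39 : [5, 39]
MUL     : [195]
DUP     : [195, 195]
LT      : [0]
POP     : []
PUSH 1  : [1]
DUP     : [1, 1]
MOD     : [0]
STORE 0 : []
PUSH -9 : [-9]
PUSH -1 : [-9, -1]
PUSH 11 : [-9, -1, 11]
MOD     : [-9, -1]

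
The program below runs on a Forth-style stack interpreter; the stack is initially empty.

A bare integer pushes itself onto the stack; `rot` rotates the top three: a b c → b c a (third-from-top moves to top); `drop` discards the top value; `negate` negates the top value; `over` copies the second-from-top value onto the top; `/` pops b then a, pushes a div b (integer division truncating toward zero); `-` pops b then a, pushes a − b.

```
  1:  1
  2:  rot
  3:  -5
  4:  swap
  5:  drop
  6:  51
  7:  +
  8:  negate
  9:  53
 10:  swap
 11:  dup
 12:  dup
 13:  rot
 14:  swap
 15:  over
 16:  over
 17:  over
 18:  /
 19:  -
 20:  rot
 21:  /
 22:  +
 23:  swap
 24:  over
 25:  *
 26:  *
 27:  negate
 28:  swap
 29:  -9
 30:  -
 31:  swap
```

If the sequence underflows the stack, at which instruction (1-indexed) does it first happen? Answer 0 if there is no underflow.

2

1 -> 1
rot  — needs 3 operands, stack has 1 → underflow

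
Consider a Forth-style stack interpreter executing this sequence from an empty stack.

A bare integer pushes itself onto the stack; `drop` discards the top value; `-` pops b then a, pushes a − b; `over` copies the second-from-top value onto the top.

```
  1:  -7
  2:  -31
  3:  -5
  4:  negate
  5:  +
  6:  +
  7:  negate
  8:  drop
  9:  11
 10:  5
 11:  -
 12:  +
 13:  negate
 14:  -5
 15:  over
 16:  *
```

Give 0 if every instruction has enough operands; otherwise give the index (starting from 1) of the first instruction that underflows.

-7     -> -7
-31    -> -7 -31
-5     -> -7 -31 -5
negate -> -7 -31 5
+      -> -7 -26
+      -> -33
negate -> 33
drop   -> (empty)
11     -> 11
5      -> 11 5
-      -> 6
+  — needs 2 operands, stack has 1 → underflow

12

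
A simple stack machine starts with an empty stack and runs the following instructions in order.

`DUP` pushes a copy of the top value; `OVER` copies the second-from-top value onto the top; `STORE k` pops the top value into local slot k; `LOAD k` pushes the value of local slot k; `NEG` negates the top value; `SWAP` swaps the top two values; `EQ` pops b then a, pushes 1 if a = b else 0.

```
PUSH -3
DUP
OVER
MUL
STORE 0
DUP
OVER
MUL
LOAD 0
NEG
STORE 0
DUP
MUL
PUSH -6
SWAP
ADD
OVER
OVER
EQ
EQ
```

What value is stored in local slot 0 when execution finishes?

-9

PUSH -3  [-3]
DUP      [-3, -3]
OVER     [-3, -3, -3]
MUL      [-3, 9]
STORE 0  [-3]
DUP      [-3, -3]
OVER     [-3, -3, -3]
MUL      [-3, 9]
LOAD 0   [-3, 9, 9]
NEG      [-3, 9, -9]
STORE 0  [-3, 9]
DUP      [-3, 9, 9]
MUL      [-3, 81]
PUSH -6  [-3, 81, -6]
SWAP     [-3, -6, 81]
ADD      [-3, 75]
OVER     [-3, 75, -3]
OVER     [-3, 75, -3, 75]
EQ       [-3, 75, 0]
EQ       [-3, 0]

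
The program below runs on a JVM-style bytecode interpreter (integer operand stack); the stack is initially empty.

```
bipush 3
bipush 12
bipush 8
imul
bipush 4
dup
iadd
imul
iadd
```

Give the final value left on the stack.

bipush 3  → [3]
bipush 12 → [3, 12]
bipush 8  → [3, 12, 8]
imul      → [3, 96]
bipush 4  → [3, 96, 4]
dup       → [3, 96, 4, 4]
iadd      → [3, 96, 8]
imul      → [3, 768]
iadd      → [771]

771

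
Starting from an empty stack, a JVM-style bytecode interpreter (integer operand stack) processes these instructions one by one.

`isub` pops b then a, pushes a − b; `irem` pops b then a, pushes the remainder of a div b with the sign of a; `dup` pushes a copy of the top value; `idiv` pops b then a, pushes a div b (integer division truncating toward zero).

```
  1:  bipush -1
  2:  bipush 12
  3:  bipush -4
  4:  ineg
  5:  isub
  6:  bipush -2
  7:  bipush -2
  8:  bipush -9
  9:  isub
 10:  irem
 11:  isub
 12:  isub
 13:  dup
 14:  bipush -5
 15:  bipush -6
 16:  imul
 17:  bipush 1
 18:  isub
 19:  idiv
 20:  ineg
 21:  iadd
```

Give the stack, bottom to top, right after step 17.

bipush -1 -> -1
bipush 12 -> -1 12
bipush -4 -> -1 12 -4
ineg      -> -1 12 4
isub      -> -1 8
bipush -2 -> -1 8 -2
bipush -2 -> -1 8 -2 -2
bipush -9 -> -1 8 -2 -2 -9
isub      -> -1 8 -2 7
irem      -> -1 8 -2
isub      -> -1 10
isub      -> -11
dup       -> -11 -11
bipush -5 -> -11 -11 -5
bipush -6 -> -11 -11 -5 -6
imul      -> -11 -11 30
bipush 1  -> -11 -11 30 1

[-11, -11, 30, 1]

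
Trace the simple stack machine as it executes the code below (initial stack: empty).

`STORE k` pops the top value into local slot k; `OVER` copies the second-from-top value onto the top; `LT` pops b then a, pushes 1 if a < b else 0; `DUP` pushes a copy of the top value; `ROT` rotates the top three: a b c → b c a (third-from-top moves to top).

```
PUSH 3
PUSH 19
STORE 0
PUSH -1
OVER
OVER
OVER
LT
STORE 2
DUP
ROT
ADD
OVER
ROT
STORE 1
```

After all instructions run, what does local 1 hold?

3

PUSH 3  → [3]
PUSH 19 → [3, 19]
STORE 0 → [3]
PUSH -1 → [3, -1]
OVER    → [3, -1, 3]
OVER    → [3, -1, 3, -1]
OVER    → [3, -1, 3, -1, 3]
LT      → [3, -1, 3, 1]
STORE 2 → [3, -1, 3]
DUP     → [3, -1, 3, 3]
ROT     → [3, 3, 3, -1]
ADD     → [3, 3, 2]
OVER    → [3, 3, 2, 3]
ROT     → [3, 2, 3, 3]
STORE 1 → [3, 2, 3]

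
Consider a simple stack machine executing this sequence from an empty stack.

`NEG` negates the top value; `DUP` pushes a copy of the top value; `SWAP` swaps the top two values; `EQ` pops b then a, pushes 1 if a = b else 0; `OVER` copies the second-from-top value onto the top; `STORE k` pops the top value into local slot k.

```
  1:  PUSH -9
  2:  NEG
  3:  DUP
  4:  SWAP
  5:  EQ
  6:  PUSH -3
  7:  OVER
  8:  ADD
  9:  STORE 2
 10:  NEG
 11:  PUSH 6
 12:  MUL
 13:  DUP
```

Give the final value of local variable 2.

-2

PUSH -9 -> -9
NEG     -> 9
DUP     -> 9 9
SWAP    -> 9 9
EQ      -> 1
PUSH -3 -> 1 -3
OVER    -> 1 -3 1
ADD     -> 1 -2
STORE 2 -> 1
NEG     -> -1
PUSH 6  -> -1 6
MUL     -> -6
DUP     -> -6 -6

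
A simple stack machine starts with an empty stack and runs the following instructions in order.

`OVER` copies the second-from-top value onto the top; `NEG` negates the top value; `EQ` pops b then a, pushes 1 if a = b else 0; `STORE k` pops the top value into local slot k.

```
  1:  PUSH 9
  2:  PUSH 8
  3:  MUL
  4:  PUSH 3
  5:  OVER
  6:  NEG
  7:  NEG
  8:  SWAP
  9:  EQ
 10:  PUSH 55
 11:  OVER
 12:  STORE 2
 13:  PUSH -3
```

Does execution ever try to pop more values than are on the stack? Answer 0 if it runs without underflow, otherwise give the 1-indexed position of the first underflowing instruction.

0

PUSH 9  : 9
PUSH 8  : 9 8
MUL     : 72
PUSH 3  : 72 3
OVER    : 72 3 72
NEG     : 72 3 -72
NEG     : 72 3 72
SWAP    : 72 72 3
EQ      : 72 0
PUSH 55 : 72 0 55
OVER    : 72 0 55 0
STORE 2 : 72 0 55
PUSH -3 : 72 0 55 -3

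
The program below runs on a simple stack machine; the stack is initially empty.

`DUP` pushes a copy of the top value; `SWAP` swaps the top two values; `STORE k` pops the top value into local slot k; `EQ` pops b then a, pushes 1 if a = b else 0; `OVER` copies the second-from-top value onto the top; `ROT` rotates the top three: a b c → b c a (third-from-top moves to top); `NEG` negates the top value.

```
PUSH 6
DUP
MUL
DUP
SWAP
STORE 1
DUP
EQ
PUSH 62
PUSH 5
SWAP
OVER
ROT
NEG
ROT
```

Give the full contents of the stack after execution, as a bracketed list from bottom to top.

PUSH 6  : [6]
DUP     : [6, 6]
MUL     : [36]
DUP     : [36, 36]
SWAP    : [36, 36]
STORE 1 : [36]
DUP     : [36, 36]
EQ      : [1]
PUSH 62 : [1, 62]
PUSH 5  : [1, 62, 5]
SWAP    : [1, 5, 62]
OVER    : [1, 5, 62, 5]
ROT     : [1, 62, 5, 5]
NEG     : [1, 62, 5, -5]
ROT     : [1, 5, -5, 62]

[1, 5, -5, 62]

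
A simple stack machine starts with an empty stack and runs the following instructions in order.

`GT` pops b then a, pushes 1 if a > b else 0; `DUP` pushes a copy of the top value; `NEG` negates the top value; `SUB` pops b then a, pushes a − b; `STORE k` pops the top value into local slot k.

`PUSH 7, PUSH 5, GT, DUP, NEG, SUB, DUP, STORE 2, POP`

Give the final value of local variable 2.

PUSH 7   7
PUSH 5   7 5
GT       1
DUP      1 1
NEG      1 -1
SUB      2
DUP      2 2
STORE 2  2
POP      (empty)

2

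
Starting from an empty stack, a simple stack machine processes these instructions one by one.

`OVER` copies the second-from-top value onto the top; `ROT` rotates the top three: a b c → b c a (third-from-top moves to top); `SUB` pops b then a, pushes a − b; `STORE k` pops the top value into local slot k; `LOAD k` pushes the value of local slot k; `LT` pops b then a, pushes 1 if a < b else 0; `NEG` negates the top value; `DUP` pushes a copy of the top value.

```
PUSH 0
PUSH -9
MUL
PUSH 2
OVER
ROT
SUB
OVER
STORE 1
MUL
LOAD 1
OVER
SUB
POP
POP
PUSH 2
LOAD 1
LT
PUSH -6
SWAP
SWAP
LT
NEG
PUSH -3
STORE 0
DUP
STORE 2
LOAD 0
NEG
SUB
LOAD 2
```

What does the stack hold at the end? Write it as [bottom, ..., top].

PUSH 0   0
PUSH -9  0 -9
MUL      0
PUSH 2   0 2
OVER     0 2 0
ROT      2 0 0
SUB      2 0
OVER     2 0 2
STORE 1  2 0
MUL      0
LOAD 1   0 2
OVER     0 2 0
SUB      0 2
POP      0
POP      (empty)
PUSH 2   2
LOAD 1   2 2
LT       0
PUSH -6  0 -6
SWAP     -6 0
SWAP     0 -6
LT       0
NEG      0
PUSH -3  0 -3
STORE 0  0
DUP      0 0
STORE 2  0
LOAD 0   0 -3
NEG      0 3
SUB      -3
LOAD 2   -3 0

[-3, 0]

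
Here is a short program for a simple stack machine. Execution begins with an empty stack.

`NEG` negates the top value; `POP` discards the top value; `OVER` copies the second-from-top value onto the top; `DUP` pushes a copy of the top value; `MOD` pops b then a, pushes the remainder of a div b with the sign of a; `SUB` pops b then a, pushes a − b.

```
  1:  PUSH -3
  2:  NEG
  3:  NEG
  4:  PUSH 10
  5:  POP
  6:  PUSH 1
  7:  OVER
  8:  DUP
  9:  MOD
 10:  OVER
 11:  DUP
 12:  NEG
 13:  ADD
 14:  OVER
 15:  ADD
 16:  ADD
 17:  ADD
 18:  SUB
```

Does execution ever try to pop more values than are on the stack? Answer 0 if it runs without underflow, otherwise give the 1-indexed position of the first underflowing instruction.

0

PUSH -3 -> -3
NEG     -> 3
NEG     -> -3
PUSH 10 -> -3 10
POP     -> -3
PUSH 1  -> -3 1
OVER    -> -3 1 -3
DUP     -> -3 1 -3 -3
MOD     -> -3 1 0
OVER    -> -3 1 0 1
DUP     -> -3 1 0 1 1
NEG     -> -3 1 0 1 -1
ADD     -> -3 1 0 0
OVER    -> -3 1 0 0 0
ADD     -> -3 1 0 0
ADD     -> -3 1 0
ADD     -> -3 1
SUB     -> -4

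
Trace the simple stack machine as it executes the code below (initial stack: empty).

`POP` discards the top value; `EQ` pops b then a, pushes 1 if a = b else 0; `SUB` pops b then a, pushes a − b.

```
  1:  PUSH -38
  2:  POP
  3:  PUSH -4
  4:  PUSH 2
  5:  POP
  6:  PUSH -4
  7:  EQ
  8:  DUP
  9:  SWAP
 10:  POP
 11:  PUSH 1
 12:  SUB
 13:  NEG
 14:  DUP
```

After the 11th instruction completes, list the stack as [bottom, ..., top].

PUSH -38  -38
POP       (empty)
PUSH -4   -4
PUSH 2    -4 2
POP       -4
PUSH -4   -4 -4
EQ        1
DUP       1 1
SWAP      1 1
POP       1
PUSH 1    1 1

[1, 1]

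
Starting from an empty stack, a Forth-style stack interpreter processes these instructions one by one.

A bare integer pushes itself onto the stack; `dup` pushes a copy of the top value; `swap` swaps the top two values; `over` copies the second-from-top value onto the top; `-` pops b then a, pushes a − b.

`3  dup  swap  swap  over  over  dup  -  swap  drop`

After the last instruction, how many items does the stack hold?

3

3    → [3]
dup  → [3, 3]
swap → [3, 3]
swap → [3, 3]
over → [3, 3, 3]
over → [3, 3, 3, 3]
dup  → [3, 3, 3, 3, 3]
-    → [3, 3, 3, 0]
swap → [3, 3, 0, 3]
drop → [3, 3, 0]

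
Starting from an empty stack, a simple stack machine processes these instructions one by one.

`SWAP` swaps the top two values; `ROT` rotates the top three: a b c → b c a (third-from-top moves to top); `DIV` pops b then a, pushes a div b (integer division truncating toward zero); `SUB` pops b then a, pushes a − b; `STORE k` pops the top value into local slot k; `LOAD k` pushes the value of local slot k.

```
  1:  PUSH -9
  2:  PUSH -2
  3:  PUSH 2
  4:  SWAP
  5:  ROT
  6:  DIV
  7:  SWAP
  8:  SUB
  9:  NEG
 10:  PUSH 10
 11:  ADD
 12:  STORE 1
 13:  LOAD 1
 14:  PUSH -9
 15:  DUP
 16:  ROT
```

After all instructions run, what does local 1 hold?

PUSH -9 : [-9]
PUSH -2 : [-9, -2]
PUSH 2  : [-9, -2, 2]
SWAP    : [-9, 2, -2]
ROT     : [2, -2, -9]
DIV     : [2, 0]
SWAP    : [0, 2]
SUB     : [-2]
NEG     : [2]
PUSH 10 : [2, 10]
ADD     : [12]
STORE 1 : []
LOAD 1  : [12]
PUSH -9 : [12, -9]
DUP     : [12, -9, -9]
ROT     : [-9, -9, 12]

12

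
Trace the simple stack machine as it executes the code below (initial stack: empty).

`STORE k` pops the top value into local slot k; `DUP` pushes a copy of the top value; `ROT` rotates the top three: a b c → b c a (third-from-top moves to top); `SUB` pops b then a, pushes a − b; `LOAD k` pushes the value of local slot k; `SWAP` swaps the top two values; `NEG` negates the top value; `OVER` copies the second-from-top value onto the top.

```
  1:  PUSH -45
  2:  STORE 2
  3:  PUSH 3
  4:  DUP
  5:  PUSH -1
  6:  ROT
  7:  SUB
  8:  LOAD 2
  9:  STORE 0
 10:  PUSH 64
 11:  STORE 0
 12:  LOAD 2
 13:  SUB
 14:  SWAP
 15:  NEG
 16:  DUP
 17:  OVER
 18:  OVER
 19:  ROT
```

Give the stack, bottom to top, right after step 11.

PUSH -45  -45
STORE 2   (empty)
PUSH 3    3
DUP       3 3
PUSH -1   3 3 -1
ROT       3 -1 3
SUB       3 -4
LOAD 2    3 -4 -45
STORE 0   3 -4
PUSH 64   3 -4 64
STORE 0   3 -4

[3, -4]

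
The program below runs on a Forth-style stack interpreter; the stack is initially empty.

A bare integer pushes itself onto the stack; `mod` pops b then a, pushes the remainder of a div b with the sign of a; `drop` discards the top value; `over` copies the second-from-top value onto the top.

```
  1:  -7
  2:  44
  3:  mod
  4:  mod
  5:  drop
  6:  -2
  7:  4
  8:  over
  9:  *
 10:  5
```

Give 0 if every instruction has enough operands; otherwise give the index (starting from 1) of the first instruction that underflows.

4

-7  : -7
44  : -7 44
mod : -7
mod  — needs 2 operands, stack has 1 → underflow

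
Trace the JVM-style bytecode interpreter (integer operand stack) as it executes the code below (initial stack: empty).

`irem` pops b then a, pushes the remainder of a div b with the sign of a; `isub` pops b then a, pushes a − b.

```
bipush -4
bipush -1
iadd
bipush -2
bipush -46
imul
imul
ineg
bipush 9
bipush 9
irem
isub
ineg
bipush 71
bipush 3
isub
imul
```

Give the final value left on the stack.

bipush -4  : -4
bipush -1  : -4 -1
iadd       : -5
bipush -2  : -5 -2
bipush -46 : -5 -2 -46
imul       : -5 92
imul       : -460
ineg       : 460
bipush 9   : 460 9
bipush 9   : 460 9 9
irem       : 460 0
isub       : 460
ineg       : -460
bipush 71  : -460 71
bipush 3   : -460 71 3
isub       : -460 68
imul       : -31280

-31280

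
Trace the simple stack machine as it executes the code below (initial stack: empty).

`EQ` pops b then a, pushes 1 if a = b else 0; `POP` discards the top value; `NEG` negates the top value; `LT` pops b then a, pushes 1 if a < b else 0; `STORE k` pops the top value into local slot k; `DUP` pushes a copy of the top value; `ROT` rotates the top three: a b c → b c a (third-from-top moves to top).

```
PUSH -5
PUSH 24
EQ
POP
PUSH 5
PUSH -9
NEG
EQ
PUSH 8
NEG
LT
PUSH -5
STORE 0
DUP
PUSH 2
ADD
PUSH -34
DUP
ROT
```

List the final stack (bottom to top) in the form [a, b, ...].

[0, -34, -34, 2]

PUSH -5   [-5]
PUSH 24   [-5, 24]
EQ        [0]
POP       []
PUSH 5    [5]
PUSH -9   [5, -9]
NEG       [5, 9]
EQ        [0]
PUSH 8    [0, 8]
NEG       [0, -8]
LT        [0]
PUSH -5   [0, -5]
STORE 0   [0]
DUP       [0, 0]
PUSH 2    [0, 0, 2]
ADD       [0, 2]
PUSH -34  [0, 2, -34]
DUP       [0, 2, -34, -34]
ROT       [0, -34, -34, 2]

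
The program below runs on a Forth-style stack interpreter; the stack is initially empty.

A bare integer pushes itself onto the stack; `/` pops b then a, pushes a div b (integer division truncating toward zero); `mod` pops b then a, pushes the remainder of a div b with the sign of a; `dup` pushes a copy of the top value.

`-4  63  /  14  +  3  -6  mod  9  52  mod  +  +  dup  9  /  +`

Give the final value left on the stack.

28

-4  : -4
63  : -4 63
/   : 0
14  : 0 14
+   : 14
3   : 14 3
-6  : 14 3 -6
mod : 14 3
9   : 14 3 9
52  : 14 3 9 52
mod : 14 3 9
+   : 14 12
+   : 26
dup : 26 26
9   : 26 26 9
/   : 26 2
+   : 28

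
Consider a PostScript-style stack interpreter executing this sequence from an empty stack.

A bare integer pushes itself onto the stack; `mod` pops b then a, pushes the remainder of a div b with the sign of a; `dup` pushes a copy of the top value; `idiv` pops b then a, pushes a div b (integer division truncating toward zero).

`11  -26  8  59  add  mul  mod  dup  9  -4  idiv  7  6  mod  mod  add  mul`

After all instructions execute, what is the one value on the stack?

11   → [11]
-26  → [11, -26]
8    → [11, -26, 8]
59   → [11, -26, 8, 59]
add  → [11, -26, 67]
mul  → [11, -1742]
mod  → [11]
dup  → [11, 11]
9    → [11, 11, 9]
-4   → [11, 11, 9, -4]
idiv → [11, 11, -2]
7    → [11, 11, -2, 7]
6    → [11, 11, -2, 7, 6]
mod  → [11, 11, -2, 1]
mod  → [11, 11, 0]
add  → [11, 11]
mul  → [121]

121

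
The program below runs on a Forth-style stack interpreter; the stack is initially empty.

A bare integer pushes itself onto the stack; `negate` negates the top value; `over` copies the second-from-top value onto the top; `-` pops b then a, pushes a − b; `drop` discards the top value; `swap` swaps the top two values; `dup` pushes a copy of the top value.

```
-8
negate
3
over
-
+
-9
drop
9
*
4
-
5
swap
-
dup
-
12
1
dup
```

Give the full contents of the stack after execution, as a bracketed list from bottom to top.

[0, 12, 1, 1]

-8     : [-8]
negate : [8]
3      : [8, 3]
over   : [8, 3, 8]
-      : [8, -5]
+      : [3]
-9     : [3, -9]
drop   : [3]
9      : [3, 9]
*      : [27]
4      : [27, 4]
-      : [23]
5      : [23, 5]
swap   : [5, 23]
-      : [-18]
dup    : [-18, -18]
-      : [0]
12     : [0, 12]
1      : [0, 12, 1]
dup    : [0, 12, 1, 1]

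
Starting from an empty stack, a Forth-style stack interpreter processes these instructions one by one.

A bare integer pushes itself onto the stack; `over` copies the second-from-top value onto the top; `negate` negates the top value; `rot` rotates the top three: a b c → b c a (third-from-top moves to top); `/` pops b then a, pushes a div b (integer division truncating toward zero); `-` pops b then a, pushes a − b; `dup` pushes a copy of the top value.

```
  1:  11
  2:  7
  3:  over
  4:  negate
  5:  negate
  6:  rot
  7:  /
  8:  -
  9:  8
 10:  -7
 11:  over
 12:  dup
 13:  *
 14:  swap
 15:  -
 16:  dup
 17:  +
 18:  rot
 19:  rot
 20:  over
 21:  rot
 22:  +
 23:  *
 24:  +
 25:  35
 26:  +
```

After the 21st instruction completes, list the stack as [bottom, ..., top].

11      11
7       11 7
over    11 7 11
negate  11 7 -11
negate  11 7 11
rot     7 11 11
/       7 1
-       6
8       6 8
-7      6 8 -7
over    6 8 -7 8
dup     6 8 -7 8 8
*       6 8 -7 64
swap    6 8 64 -7
-       6 8 71
dup     6 8 71 71
+       6 8 142
rot     8 142 6
rot     142 6 8
over    142 6 8 6
rot     142 8 6 6

[142, 8, 6, 6]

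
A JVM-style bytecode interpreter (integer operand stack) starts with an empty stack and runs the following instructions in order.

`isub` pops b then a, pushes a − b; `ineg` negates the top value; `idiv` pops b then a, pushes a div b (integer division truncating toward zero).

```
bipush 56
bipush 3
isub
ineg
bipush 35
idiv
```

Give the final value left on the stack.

-1

bipush 56  [56]
bipush 3   [56, 3]
isub       [53]
ineg       [-53]
bipush 35  [-53, 35]
idiv       [-1]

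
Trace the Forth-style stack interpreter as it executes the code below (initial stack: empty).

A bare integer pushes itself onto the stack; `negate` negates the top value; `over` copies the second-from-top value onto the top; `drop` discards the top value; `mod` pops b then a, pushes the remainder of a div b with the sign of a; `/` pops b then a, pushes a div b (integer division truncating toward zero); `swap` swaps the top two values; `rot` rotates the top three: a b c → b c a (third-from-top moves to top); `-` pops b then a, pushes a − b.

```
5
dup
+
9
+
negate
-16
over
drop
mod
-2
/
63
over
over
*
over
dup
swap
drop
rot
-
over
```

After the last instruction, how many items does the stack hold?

4

5      : 5
dup    : 5 5
+      : 10
9      : 10 9
+      : 19
negate : -19
-16    : -19 -16
over   : -19 -16 -19
drop   : -19 -16
mod    : -3
-2     : -3 -2
/      : 1
63     : 1 63
over   : 1 63 1
over   : 1 63 1 63
*      : 1 63 63
over   : 1 63 63 63
dup    : 1 63 63 63 63
swap   : 1 63 63 63 63
drop   : 1 63 63 63
rot    : 1 63 63 63
-      : 1 63 0
over   : 1 63 0 63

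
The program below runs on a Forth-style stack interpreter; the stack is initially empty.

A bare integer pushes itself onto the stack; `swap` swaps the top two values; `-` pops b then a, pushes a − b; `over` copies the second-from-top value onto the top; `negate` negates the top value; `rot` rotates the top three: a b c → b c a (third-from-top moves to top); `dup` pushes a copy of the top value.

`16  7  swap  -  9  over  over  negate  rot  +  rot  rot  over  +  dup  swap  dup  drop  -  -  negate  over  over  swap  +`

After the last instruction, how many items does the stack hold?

3

16     : [16]
7      : [16, 7]
swap   : [7, 16]
-      : [-9]
9      : [-9, 9]
over   : [-9, 9, -9]
over   : [-9, 9, -9, 9]
negate : [-9, 9, -9, -9]
rot    : [-9, -9, -9, 9]
+      : [-9, -9, 0]
rot    : [-9, 0, -9]
rot    : [0, -9, -9]
over   : [0, -9, -9, -9]
+      : [0, -9, -18]
dup    : [0, -9, -18, -18]
swap   : [0, -9, -18, -18]
dup    : [0, -9, -18, -18, -18]
drop   : [0, -9, -18, -18]
-      : [0, -9, 0]
-      : [0, -9]
negate : [0, 9]
over   : [0, 9, 0]
over   : [0, 9, 0, 9]
swap   : [0, 9, 9, 0]
+      : [0, 9, 9]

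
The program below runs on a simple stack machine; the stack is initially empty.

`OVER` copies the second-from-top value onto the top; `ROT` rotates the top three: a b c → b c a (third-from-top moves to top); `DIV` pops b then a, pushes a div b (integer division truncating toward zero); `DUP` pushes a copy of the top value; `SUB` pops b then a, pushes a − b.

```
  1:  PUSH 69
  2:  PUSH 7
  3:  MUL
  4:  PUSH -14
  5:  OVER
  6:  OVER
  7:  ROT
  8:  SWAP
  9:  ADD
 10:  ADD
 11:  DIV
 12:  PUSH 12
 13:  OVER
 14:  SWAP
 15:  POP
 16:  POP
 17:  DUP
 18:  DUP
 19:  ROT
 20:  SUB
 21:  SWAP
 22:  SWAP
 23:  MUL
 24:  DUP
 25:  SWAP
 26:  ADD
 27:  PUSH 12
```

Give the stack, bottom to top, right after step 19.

[1, 1, 1]

PUSH 69  → [69]
PUSH 7   → [69, 7]
MUL      → [483]
PUSH -14 → [483, -14]
OVER     → [483, -14, 483]
OVER     → [483, -14, 483, -14]
ROT      → [483, 483, -14, -14]
SWAP     → [483, 483, -14, -14]
ADD      → [483, 483, -28]
ADD      → [483, 455]
DIV      → [1]
PUSH 12  → [1, 12]
OVER     → [1, 12, 1]
SWAP     → [1, 1, 12]
POP      → [1, 1]
POP      → [1]
DUP      → [1, 1]
DUP      → [1, 1, 1]
ROT      → [1, 1, 1]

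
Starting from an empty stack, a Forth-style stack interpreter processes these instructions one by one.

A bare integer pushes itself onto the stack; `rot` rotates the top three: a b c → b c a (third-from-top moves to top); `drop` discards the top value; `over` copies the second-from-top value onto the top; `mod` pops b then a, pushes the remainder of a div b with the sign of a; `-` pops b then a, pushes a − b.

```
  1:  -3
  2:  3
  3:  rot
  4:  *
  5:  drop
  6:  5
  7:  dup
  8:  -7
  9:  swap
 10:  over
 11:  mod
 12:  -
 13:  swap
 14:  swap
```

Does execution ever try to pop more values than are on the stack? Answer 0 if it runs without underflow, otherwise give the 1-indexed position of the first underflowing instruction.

-3  -3
3   -3 3
rot  — needs 3 operands, stack has 2 → underflow

3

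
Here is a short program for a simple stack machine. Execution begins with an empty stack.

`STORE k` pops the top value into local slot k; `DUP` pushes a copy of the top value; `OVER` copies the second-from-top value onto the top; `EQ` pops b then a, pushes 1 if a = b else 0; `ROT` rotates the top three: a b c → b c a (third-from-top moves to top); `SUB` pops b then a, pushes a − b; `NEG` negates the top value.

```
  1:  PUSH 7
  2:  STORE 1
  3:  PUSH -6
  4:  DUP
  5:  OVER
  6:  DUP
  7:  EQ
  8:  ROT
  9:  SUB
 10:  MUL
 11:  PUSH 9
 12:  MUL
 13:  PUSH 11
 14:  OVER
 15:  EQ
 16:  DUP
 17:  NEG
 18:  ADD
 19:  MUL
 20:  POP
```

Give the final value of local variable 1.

7

PUSH 7  -> [7]
STORE 1 -> []
PUSH -6 -> [-6]
DUP     -> [-6, -6]
OVER    -> [-6, -6, -6]
DUP     -> [-6, -6, -6, -6]
EQ      -> [-6, -6, 1]
ROT     -> [-6, 1, -6]
SUB     -> [-6, 7]
MUL     -> [-42]
PUSH 9  -> [-42, 9]
MUL     -> [-378]
PUSH 11 -> [-378, 11]
OVER    -> [-378, 11, -378]
EQ      -> [-378, 0]
DUP     -> [-378, 0, 0]
NEG     -> [-378, 0, 0]
ADD     -> [-378, 0]
MUL     -> [0]
POP     -> []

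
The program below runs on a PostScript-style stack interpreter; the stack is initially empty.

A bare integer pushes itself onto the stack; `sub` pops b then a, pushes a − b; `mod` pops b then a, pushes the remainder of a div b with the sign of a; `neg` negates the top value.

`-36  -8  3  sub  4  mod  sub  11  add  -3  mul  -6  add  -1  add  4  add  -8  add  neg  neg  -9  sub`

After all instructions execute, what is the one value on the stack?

64

-36  [-36]
-8   [-36, -8]
3    [-36, -8, 3]
sub  [-36, -11]
4    [-36, -11, 4]
mod  [-36, -3]
sub  [-33]
11   [-33, 11]
add  [-22]
-3   [-22, -3]
mul  [66]
-6   [66, -6]
add  [60]
-1   [60, -1]
add  [59]
4    [59, 4]
add  [63]
-8   [63, -8]
add  [55]
neg  [-55]
neg  [55]
-9   [55, -9]
sub  [64]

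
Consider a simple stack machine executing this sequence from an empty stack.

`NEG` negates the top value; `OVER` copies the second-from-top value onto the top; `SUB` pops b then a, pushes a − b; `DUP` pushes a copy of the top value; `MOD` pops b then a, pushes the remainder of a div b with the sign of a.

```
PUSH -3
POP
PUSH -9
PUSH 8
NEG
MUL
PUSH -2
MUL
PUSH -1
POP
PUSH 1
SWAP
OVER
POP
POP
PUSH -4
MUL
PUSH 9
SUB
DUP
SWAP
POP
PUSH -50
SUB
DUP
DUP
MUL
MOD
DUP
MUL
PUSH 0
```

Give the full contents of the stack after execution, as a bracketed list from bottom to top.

PUSH -3  → -3
POP      → (empty)
PUSH -9  → -9
PUSH 8   → -9 8
NEG      → -9 -8
MUL      → 72
PUSH -2  → 72 -2
MUL      → -144
PUSH -1  → -144 -1
POP      → -144
PUSH 1   → -144 1
SWAP     → 1 -144
OVER     → 1 -144 1
POP      → 1 -144
POP      → 1
PUSH -4  → 1 -4
MUL      → -4
PUSH 9   → -4 9
SUB      → -13
DUP      → -13 -13
SWAP     → -13 -13
POP      → -13
PUSH -50 → -13 -50
SUB      → 37
DUP      → 37 37
DUP      → 37 37 37
MUL      → 37 1369
MOD      → 37
DUP      → 37 37
MUL      → 1369
PUSH 0   → 1369 0

[1369, 0]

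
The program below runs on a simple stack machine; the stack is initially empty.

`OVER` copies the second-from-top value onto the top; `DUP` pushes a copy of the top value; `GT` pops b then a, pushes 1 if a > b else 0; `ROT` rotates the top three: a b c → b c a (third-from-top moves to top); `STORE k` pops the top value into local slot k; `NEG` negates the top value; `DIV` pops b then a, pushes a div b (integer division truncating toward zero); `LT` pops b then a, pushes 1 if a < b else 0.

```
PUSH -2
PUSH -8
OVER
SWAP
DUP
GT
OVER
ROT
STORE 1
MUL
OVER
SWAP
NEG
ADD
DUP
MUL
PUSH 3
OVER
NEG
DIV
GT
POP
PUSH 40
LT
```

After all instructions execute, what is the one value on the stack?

PUSH -2 -> -2
PUSH -8 -> -2 -8
OVER    -> -2 -8 -2
SWAP    -> -2 -2 -8
DUP     -> -2 -2 -8 -8
GT      -> -2 -2 0
OVER    -> -2 -2 0 -2
ROT     -> -2 0 -2 -2
STORE 1 -> -2 0 -2
MUL     -> -2 0
OVER    -> -2 0 -2
SWAP    -> -2 -2 0
NEG     -> -2 -2 0
ADD     -> -2 -2
DUP     -> -2 -2 -2
MUL     -> -2 4
PUSH 3  -> -2 4 3
OVER    -> -2 4 3 4
NEG     -> -2 4 3 -4
DIV     -> -2 4 0
GT      -> -2 1
POP     -> -2
PUSH 40 -> -2 40
LT      -> 1

1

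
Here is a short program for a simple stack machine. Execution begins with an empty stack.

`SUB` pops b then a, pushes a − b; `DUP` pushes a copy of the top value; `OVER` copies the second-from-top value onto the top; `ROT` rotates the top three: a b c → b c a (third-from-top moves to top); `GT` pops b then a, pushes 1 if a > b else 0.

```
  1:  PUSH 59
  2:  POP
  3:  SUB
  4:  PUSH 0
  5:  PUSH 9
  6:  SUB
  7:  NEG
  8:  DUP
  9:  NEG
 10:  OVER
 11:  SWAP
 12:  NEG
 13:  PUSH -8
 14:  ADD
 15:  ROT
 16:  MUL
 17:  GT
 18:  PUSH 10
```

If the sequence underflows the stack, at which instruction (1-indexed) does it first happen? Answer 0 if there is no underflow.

PUSH 59 → [59]
POP     → []
SUB  — needs 2 operands, stack has 0 → underflow

3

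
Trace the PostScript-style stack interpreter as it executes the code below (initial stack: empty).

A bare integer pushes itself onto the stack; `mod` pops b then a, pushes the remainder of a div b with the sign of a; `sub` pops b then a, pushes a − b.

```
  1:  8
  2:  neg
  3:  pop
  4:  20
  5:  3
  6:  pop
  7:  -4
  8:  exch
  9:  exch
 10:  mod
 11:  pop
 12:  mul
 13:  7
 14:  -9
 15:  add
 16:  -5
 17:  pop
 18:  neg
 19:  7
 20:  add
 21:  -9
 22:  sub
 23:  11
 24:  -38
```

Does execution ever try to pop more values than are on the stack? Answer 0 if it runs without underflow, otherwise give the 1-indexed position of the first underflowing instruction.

12

8     [8]
neg   [-8]
pop   []
20    [20]
3     [20, 3]
pop   [20]
-4    [20, -4]
exch  [-4, 20]
exch  [20, -4]
mod   [0]
pop   []
mul  — needs 2 operands, stack has 0 → underflow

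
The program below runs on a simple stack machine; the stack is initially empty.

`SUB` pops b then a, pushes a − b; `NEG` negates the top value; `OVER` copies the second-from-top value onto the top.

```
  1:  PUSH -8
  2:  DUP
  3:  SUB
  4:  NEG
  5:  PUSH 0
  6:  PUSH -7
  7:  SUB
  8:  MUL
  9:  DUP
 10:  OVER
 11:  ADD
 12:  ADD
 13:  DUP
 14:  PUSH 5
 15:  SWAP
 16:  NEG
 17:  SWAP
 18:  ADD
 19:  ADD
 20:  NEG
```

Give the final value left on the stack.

-5

PUSH -8 → [-8]
DUP     → [-8, -8]
SUB     → [0]
NEG     → [0]
PUSH 0  → [0, 0]
PUSH -7 → [0, 0, -7]
SUB     → [0, 7]
MUL     → [0]
DUP     → [0, 0]
OVER    → [0, 0, 0]
ADD     → [0, 0]
ADD     → [0]
DUP     → [0, 0]
PUSH 5  → [0, 0, 5]
SWAP    → [0, 5, 0]
NEG     → [0, 5, 0]
SWAP    → [0, 0, 5]
ADD     → [0, 5]
ADD     → [5]
NEG     → [-5]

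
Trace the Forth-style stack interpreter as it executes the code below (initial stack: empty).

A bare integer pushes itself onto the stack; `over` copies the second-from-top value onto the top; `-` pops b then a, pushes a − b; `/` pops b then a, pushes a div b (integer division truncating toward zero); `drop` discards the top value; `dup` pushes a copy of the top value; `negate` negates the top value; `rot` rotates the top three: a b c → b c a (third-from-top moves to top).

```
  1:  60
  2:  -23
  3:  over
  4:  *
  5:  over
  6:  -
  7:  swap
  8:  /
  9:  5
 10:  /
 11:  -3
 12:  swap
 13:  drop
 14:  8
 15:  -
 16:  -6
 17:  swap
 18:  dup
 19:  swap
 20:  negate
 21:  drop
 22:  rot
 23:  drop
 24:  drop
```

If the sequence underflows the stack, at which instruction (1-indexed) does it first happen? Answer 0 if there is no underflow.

22

60     -> [60]
-23    -> [60, -23]
over   -> [60, -23, 60]
*      -> [60, -1380]
over   -> [60, -1380, 60]
-      -> [60, -1440]
swap   -> [-1440, 60]
/      -> [-24]
5      -> [-24, 5]
/      -> [-4]
-3     -> [-4, -3]
swap   -> [-3, -4]
drop   -> [-3]
8      -> [-3, 8]
-      -> [-11]
-6     -> [-11, -6]
swap   -> [-6, -11]
dup    -> [-6, -11, -11]
swap   -> [-6, -11, -11]
negate -> [-6, -11, 11]
drop   -> [-6, -11]
rot  — needs 3 operands, stack has 2 → underflow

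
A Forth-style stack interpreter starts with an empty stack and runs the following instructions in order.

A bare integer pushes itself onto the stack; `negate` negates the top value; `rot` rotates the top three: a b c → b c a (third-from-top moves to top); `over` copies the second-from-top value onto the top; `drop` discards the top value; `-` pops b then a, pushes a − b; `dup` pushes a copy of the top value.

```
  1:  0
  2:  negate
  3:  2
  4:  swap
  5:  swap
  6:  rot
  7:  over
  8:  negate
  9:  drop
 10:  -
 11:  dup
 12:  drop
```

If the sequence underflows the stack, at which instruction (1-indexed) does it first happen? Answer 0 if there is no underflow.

6

0       [0]
negate  [0]
2       [0, 2]
swap    [2, 0]
swap    [0, 2]
rot  — needs 3 operands, stack has 2 → underflow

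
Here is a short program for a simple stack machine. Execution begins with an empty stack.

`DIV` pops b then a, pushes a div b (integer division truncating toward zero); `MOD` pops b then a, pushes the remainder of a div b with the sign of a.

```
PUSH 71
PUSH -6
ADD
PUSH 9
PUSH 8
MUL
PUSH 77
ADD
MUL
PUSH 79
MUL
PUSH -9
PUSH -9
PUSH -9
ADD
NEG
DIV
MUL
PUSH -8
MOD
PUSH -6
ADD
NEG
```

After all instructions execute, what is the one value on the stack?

6

PUSH 71 -> [71]
PUSH -6 -> [71, -6]
ADD     -> [65]
PUSH 9  -> [65, 9]
PUSH 8  -> [65, 9, 8]
MUL     -> [65, 72]
PUSH 77 -> [65, 72, 77]
ADD     -> [65, 149]
MUL     -> [9685]
PUSH 79 -> [9685, 79]
MUL     -> [765115]
PUSH -9 -> [765115, -9]
PUSH -9 -> [765115, -9, -9]
PUSH -9 -> [765115, -9, -9, -9]
ADD     -> [765115, -9, -18]
NEG     -> [765115, -9, 18]
DIV     -> [765115, 0]
MUL     -> [0]
PUSH -8 -> [0, -8]
MOD     -> [0]
PUSH -6 -> [0, -6]
ADD     -> [-6]
NEG     -> [6]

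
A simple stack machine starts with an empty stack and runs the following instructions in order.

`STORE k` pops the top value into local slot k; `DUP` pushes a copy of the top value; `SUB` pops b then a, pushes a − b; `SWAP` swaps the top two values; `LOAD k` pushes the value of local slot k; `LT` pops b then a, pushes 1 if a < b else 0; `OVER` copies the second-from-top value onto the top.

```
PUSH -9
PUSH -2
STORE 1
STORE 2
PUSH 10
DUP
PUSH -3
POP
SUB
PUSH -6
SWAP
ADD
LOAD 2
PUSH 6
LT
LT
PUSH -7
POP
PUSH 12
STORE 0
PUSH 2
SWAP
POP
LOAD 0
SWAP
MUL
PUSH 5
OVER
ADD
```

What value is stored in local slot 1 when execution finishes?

PUSH -9 -> [-9]
PUSH -2 -> [-9, -2]
STORE 1 -> [-9]
STORE 2 -> []
PUSH 10 -> [10]
DUP     -> [10, 10]
PUSH -3 -> [10, 10, -3]
POP     -> [10, 10]
SUB     -> [0]
PUSH -6 -> [0, -6]
SWAP    -> [-6, 0]
ADD     -> [-6]
LOAD 2  -> [-6, -9]
PUSH 6  -> [-6, -9, 6]
LT      -> [-6, 1]
LT      -> [1]
PUSH -7 -> [1, -7]
POP     -> [1]
PUSH 12 -> [1, 12]
STORE 0 -> [1]
PUSH 2  -> [1, 2]
SWAP    -> [2, 1]
POP     -> [2]
LOAD 0  -> [2, 12]
SWAP    -> [12, 2]
MUL     -> [24]
PUSH 5  -> [24, 5]
OVER    -> [24, 5, 24]
ADD     -> [24, 29]

-2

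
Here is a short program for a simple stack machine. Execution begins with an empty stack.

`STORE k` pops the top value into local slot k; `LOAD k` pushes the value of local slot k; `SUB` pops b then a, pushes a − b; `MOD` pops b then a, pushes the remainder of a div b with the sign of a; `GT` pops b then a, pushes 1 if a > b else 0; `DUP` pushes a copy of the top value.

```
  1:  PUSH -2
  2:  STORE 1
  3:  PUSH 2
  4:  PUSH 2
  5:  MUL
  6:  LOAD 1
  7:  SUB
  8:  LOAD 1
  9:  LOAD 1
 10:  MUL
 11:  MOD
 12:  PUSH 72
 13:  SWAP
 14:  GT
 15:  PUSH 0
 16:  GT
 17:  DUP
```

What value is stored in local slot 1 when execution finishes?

PUSH -2 : [-2]
STORE 1 : []
PUSH 2  : [2]
PUSH 2  : [2, 2]
MUL     : [4]
LOAD 1  : [4, -2]
SUB     : [6]
LOAD 1  : [6, -2]
LOAD 1  : [6, -2, -2]
MUL     : [6, 4]
MOD     : [2]
PUSH 72 : [2, 72]
SWAP    : [72, 2]
GT      : [1]
PUSH 0  : [1, 0]
GT      : [1]
DUP     : [1, 1]

-2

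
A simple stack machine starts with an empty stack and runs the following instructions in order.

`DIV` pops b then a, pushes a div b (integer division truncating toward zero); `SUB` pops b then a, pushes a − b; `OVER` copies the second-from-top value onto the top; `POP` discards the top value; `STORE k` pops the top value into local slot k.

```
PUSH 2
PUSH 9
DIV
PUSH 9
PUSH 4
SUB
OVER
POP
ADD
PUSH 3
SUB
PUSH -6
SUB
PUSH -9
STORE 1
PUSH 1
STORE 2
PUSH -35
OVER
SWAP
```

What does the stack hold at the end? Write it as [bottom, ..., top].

[8, 8, -35]

PUSH 2   -> [2]
PUSH 9   -> [2, 9]
DIV      -> [0]
PUSH 9   -> [0, 9]
PUSH 4   -> [0, 9, 4]
SUB      -> [0, 5]
OVER     -> [0, 5, 0]
POP      -> [0, 5]
ADD      -> [5]
PUSH 3   -> [5, 3]
SUB      -> [2]
PUSH -6  -> [2, -6]
SUB      -> [8]
PUSH -9  -> [8, -9]
STORE 1  -> [8]
PUSH 1   -> [8, 1]
STORE 2  -> [8]
PUSH -35 -> [8, -35]
OVER     -> [8, -35, 8]
SWAP     -> [8, 8, -35]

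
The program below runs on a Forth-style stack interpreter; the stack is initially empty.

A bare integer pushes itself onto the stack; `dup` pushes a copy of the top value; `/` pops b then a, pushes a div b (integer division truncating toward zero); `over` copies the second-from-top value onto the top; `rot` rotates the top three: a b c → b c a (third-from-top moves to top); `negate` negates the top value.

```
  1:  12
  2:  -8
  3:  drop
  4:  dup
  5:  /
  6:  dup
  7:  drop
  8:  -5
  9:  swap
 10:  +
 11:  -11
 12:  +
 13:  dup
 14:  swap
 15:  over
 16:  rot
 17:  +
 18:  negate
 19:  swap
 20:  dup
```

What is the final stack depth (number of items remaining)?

3

12      [12]
-8      [12, -8]
drop    [12]
dup     [12, 12]
/       [1]
dup     [1, 1]
drop    [1]
-5      [1, -5]
swap    [-5, 1]
+       [-4]
-11     [-4, -11]
+       [-15]
dup     [-15, -15]
swap    [-15, -15]
over    [-15, -15, -15]
rot     [-15, -15, -15]
+       [-15, -30]
negate  [-15, 30]
swap    [30, -15]
dup     [30, -15, -15]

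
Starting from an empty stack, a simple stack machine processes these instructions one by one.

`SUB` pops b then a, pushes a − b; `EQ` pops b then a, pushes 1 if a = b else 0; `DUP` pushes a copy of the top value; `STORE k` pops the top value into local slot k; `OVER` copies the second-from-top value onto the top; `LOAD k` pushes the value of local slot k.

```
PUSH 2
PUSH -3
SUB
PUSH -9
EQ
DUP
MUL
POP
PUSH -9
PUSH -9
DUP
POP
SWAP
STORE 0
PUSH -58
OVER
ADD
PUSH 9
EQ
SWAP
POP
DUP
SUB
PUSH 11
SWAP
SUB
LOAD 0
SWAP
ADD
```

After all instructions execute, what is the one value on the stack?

2

PUSH 2    2
PUSH -3   2 -3
SUB       5
PUSH -9   5 -9
EQ        0
DUP       0 0
MUL       0
POP       (empty)
PUSH -9   -9
PUSH -9   -9 -9
DUP       -9 -9 -9
POP       -9 -9
SWAP      -9 -9
STORE 0   -9
PUSH -58  -9 -58
OVER      -9 -58 -9
ADD       -9 -67
PUSH 9    -9 -67 9
EQ        -9 0
SWAP      0 -9
POP       0
DUP       0 0
SUB       0
PUSH 11   0 11
SWAP      11 0
SUB       11
LOAD 0    11 -9
SWAP      -9 11
ADD       2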